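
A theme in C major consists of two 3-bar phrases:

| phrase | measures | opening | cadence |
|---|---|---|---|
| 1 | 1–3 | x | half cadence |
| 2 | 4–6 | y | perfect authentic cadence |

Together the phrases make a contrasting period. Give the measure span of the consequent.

measures 4–6

The phrase ending with the weaker cadence (half cadence) is the antecedent; the one ending more conclusively (perfect authentic cadence) is the consequent. The consequent is measures 4–6.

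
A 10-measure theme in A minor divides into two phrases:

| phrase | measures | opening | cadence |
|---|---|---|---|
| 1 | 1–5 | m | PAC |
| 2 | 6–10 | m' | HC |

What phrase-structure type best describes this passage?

phrase group

The second phrase closes with a half cadence, which is not stronger than the first phrase's perfect authentic cadence; without a weak→strong cadential pair there is no antecedent–consequent relationship, so this is a phrase group rather than a period.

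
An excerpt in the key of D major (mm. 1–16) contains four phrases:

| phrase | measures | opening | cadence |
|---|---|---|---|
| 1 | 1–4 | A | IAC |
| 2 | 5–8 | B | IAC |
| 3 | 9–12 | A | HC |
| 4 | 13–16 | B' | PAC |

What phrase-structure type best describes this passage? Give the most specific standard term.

Four phrases in two halves: the first half (measures 1–8) ends with an imperfect authentic cadence, the second (mm. 9–16) with a perfect authentic cadence — a large antecedent–consequent pair, i.e. a double period.
Phrase 3 begins with the same material as phrase 1, making it parallel.

parallel double period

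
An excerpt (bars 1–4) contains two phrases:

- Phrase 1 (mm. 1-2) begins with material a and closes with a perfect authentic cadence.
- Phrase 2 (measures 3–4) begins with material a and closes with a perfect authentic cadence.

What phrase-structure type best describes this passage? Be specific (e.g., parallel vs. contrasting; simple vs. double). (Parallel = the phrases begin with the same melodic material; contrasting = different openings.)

Both phrases have the same opening (a) and the same cadence (perfect authentic cadence): the second is a restatement, not a consequent, so this is a repeated phrase rather than a period.

repeated phrase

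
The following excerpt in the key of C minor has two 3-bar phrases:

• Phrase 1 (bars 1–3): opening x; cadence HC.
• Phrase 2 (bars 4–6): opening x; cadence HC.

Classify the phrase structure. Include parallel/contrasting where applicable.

Both phrases have the same opening (x) and the same cadence (half cadence): the second is a restatement, not a consequent, so this is a repeated phrase rather than a period.

repeated phrase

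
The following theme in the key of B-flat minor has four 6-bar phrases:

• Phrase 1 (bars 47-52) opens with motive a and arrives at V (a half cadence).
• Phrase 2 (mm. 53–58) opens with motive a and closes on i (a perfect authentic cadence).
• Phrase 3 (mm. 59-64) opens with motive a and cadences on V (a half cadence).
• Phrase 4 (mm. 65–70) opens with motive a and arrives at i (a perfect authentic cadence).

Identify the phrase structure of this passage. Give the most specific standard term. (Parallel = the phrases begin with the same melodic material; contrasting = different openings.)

repeated period

The cadence pattern HC–PAC–HC–PAC is weak–strong twice, and phrases 3–4 restate phrases 1–2: a period heard twice, not a double period (which would end weakly at phrase 2).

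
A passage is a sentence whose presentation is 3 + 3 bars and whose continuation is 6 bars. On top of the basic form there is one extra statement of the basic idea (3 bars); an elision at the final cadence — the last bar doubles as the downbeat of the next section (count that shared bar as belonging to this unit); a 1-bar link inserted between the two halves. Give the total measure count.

Basic sentence: 3 + 3 + 6 = 12 bars.
12 (basic form) + 3 (extra statement) + 1 (link) = 16.
The elision shares a bar with the next section but does not change this unit's count.

16 measures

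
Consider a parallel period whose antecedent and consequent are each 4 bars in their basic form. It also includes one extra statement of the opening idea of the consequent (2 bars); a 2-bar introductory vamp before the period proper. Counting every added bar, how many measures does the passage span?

12 measures

Basic parallel period: 4 + 4 = 8 bars.
8 (basic form) + 2 (extra statement) + 2 (introduction) = 12.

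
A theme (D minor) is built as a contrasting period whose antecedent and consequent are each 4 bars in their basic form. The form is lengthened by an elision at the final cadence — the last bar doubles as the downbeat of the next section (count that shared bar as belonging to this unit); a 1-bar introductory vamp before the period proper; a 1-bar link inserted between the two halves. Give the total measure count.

10 measures

Basic contrasting period: 4 + 4 = 8 bars.
8 (basic form) + 1 (introduction) + 1 (link) = 10.
The elision shares a bar with the next section but does not change this unit's count.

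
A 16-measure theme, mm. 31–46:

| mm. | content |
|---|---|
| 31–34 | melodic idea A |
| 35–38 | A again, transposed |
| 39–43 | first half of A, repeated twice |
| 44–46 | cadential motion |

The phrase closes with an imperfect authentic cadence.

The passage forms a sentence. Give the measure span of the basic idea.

The presentation of a sentence is the basic idea (mm. 31–34) plus its repetition (mm. 35-38); the basic idea is therefore measures 31-34.

measures 31–34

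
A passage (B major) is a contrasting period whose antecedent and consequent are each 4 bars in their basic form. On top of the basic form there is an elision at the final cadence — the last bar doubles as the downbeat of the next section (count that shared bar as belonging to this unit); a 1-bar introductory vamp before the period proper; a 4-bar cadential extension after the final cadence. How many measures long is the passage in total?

Basic contrasting period: 4 + 4 = 8 bars.
8 (basic form) + 1 (introduction) + 4 (cadential extension) = 13.
The elision shares a bar with the next section but does not change this unit's count.

13 measures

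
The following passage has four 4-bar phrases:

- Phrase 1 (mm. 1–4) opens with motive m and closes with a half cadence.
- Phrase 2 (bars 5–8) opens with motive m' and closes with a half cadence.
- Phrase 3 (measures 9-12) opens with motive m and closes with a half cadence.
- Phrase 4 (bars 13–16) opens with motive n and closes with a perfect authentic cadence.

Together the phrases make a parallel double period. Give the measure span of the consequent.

measures 9–16

In a double period the first pair of phrases (ending half cadence) is the large antecedent and the second pair (ending perfect authentic cadence) is the large consequent; the consequent is measures 9–16.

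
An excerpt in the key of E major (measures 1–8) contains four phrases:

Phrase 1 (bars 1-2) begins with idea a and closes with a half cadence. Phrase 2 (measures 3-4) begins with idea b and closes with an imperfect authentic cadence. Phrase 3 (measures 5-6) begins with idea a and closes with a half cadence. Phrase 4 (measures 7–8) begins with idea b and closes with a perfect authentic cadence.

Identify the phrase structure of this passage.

parallel double period

Four phrases in two halves: the first half (bars 1–4) ends with an imperfect authentic cadence, the second (bars 5–8) with a perfect authentic cadence — a large antecedent–consequent pair, i.e. a double period.
Phrase 3 begins with the same material as phrase 1, making it parallel.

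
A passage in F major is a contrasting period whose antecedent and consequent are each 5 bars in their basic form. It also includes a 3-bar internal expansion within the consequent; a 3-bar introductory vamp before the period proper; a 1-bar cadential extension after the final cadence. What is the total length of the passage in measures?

17 measures

Basic contrasting period: 5 + 5 = 10 bars.
10 (basic form) + 3 (internal expansion) + 3 (introduction) + 1 (cadential extension) = 17.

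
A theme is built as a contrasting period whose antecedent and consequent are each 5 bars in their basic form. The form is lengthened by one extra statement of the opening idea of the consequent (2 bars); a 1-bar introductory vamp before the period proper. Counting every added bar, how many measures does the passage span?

Basic contrasting period: 5 + 5 = 10 bars.
10 (basic form) + 2 (extra statement) + 1 (introduction) = 13.

13 measures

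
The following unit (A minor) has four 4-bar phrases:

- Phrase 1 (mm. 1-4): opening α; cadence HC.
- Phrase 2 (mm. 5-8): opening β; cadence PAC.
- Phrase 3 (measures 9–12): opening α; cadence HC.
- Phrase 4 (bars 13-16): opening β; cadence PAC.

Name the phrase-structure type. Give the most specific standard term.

The cadence pattern HC–PAC–HC–PAC is weak–strong twice, and phrases 3–4 restate phrases 1–2: a period heard twice, not a double period (which would end weakly at phrase 2).

repeated period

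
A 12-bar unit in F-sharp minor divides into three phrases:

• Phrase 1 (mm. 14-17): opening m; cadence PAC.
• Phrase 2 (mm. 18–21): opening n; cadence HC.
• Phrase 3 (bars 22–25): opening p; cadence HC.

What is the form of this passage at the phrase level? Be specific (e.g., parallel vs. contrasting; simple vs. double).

phrase group

The final phrase closes with a half cadence, which is not stronger than the preceding half cadence; the 3 phrases lack an overall antecedent–consequent design and so form a phrase group.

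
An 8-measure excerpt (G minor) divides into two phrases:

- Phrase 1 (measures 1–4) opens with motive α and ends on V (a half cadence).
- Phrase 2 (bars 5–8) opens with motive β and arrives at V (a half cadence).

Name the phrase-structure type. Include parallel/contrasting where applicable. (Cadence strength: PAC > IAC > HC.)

The second phrase closes with a half cadence, which is not stronger than the first phrase's half cadence; without a weak→strong cadential pair there is no antecedent–consequent relationship, so this is a phrase group rather than a period.

phrase group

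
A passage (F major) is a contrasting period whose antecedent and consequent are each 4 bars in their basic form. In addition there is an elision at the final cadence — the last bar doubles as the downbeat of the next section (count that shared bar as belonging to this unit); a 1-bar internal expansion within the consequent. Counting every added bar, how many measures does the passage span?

9 measures

Basic contrasting period: 4 + 4 = 8 bars.
8 (basic form) + 1 (internal expansion) = 9.
The elision shares a bar with the next section but does not change this unit's count.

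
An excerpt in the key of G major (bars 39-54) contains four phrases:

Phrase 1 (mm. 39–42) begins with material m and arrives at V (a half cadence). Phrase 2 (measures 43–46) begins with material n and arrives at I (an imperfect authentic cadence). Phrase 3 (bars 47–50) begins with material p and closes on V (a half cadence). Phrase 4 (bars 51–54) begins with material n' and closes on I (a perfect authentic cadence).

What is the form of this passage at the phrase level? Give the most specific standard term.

contrasting double period

Four phrases in two halves: the first half (measures 39–46) ends with an imperfect authentic cadence, the second (mm. 47–54) with a perfect authentic cadence — a large antecedent–consequent pair, i.e. a double period.
Phrase 3 begins with different material from phrase 1, making it contrasting.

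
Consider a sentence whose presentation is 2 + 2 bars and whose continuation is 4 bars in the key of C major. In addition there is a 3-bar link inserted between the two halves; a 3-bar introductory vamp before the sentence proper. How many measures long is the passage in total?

Basic sentence: 2 + 2 + 4 = 8 bars.
8 (basic form) + 3 (link) + 3 (introduction) = 14.

14 measures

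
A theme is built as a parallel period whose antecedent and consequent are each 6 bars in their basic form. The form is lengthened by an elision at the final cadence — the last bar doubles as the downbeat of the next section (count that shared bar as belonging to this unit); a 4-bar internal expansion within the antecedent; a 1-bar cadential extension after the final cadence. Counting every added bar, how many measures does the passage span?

Basic parallel period: 6 + 6 = 12 bars.
12 (basic form) + 4 (internal expansion) + 1 (cadential extension) = 17.
The elision shares a bar with the next section but does not change this unit's count.

17 measures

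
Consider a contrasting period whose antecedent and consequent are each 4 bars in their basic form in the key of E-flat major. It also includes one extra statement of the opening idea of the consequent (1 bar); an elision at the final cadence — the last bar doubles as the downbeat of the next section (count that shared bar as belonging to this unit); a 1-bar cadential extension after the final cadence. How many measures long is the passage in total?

Basic contrasting period: 4 + 4 = 8 bars.
8 (basic form) + 1 (extra statement) + 1 (cadential extension) = 10.
The elision shares a bar with the next section but does not change this unit's count.

10 measures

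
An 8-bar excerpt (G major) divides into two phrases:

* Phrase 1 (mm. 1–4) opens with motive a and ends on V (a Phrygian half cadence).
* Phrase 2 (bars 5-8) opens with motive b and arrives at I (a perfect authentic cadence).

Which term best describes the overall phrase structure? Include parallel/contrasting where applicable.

Phrase 1 ends with a Phrygian half cadence (weaker) and phrase 2 with a perfect authentic cadence (stronger): antecedent + consequent = a period.
The two phrases open with different material (a / b), so the period is contrasting.

contrasting period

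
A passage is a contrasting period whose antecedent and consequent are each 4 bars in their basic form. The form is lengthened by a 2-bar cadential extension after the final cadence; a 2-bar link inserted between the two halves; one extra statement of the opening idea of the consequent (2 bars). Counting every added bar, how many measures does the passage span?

Basic contrasting period: 4 + 4 = 8 bars.
8 (basic form) + 2 (cadential extension) + 2 (link) + 2 (extra statement) = 14.

14 measures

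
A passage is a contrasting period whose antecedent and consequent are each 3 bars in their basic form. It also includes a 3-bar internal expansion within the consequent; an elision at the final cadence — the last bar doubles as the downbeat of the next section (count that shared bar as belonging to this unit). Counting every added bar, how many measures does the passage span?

9 measures

Basic contrasting period: 3 + 3 = 6 bars.
6 (basic form) + 3 (internal expansion) = 9.
The elision shares a bar with the next section but does not change this unit's count.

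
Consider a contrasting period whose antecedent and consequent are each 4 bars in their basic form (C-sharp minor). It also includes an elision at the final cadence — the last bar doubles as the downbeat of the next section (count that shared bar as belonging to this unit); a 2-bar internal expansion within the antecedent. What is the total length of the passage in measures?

Basic contrasting period: 4 + 4 = 8 bars.
8 (basic form) + 2 (internal expansion) = 10.
The elision shares a bar with the next section but does not change this unit's count.

10 measures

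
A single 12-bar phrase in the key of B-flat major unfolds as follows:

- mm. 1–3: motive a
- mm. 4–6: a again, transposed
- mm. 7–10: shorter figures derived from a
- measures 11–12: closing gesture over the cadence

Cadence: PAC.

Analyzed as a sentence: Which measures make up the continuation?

After the presentation (mm. 1–6), the continuation covers the fragmentation through the cadence: mm. 7-12.

measures 7–12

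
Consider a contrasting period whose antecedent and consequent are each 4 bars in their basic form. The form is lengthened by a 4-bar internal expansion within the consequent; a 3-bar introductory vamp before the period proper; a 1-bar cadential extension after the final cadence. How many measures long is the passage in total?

Basic contrasting period: 4 + 4 = 8 bars.
8 (basic form) + 4 (internal expansion) + 3 (introduction) + 1 (cadential extension) = 16.

16 measures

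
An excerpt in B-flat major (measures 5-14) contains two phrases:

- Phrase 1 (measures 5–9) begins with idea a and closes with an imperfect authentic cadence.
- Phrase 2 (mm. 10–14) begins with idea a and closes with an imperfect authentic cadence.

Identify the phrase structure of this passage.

repeated phrase

Both phrases have the same opening (a) and the same cadence (imperfect authentic cadence): the second is a restatement, not a consequent, so this is a repeated phrase rather than a period.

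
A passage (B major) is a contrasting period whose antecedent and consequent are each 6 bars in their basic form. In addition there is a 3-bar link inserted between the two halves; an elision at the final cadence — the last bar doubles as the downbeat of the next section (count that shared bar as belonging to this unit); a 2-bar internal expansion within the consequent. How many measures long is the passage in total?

Basic contrasting period: 6 + 6 = 12 bars.
12 (basic form) + 3 (link) + 2 (internal expansion) = 17.
The elision shares a bar with the next section but does not change this unit's count.

17 measures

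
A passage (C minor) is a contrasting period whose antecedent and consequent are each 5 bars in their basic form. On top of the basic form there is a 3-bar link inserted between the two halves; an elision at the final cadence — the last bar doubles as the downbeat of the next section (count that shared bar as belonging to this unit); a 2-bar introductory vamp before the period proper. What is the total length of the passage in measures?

Basic contrasting period: 5 + 5 = 10 bars.
10 (basic form) + 3 (link) + 2 (introduction) = 15.
The elision shares a bar with the next section but does not change this unit's count.

15 measures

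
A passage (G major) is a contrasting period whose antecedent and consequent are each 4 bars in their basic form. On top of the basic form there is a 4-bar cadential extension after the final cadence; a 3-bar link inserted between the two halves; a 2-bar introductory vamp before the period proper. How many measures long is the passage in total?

Basic contrasting period: 4 + 4 = 8 bars.
8 (basic form) + 4 (cadential extension) + 3 (link) + 2 (introduction) = 17.

17 measures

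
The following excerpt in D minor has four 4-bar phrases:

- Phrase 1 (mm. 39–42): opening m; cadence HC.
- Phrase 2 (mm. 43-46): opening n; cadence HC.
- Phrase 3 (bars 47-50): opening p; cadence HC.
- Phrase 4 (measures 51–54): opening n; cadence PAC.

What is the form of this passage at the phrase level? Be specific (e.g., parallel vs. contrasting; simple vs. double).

contrasting double period

Four phrases in two halves: the first half (bars 39–46) ends with a half cadence, the second (mm. 47–54) with a perfect authentic cadence — a large antecedent–consequent pair, i.e. a double period.
Phrase 3 begins with different material from phrase 1, making it contrasting.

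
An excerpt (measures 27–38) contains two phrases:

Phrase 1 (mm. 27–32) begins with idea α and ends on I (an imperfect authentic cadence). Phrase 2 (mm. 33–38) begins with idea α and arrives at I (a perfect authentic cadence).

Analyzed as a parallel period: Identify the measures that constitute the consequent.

The antecedent is the phrase ending with the weaker cadence (imperfect authentic cadence, phrase 1) and the consequent the one ending more conclusively (perfect authentic cadence, phrase 2); the consequent is mm. 33–38.

measures 33–38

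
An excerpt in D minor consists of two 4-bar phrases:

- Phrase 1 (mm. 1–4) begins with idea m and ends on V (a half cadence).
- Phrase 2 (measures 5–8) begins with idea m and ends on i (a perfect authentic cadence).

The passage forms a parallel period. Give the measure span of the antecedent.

measures 1–4

The phrase ending with the weaker cadence (half cadence) is the antecedent; the one ending more conclusively (perfect authentic cadence) is the consequent. The antecedent is measures 1–4.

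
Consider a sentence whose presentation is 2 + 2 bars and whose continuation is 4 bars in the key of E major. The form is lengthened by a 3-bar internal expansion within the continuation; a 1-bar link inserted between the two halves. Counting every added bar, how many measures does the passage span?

12 measures

Basic sentence: 2 + 2 + 4 = 8 bars.
8 (basic form) + 3 (internal expansion) + 1 (link) = 12.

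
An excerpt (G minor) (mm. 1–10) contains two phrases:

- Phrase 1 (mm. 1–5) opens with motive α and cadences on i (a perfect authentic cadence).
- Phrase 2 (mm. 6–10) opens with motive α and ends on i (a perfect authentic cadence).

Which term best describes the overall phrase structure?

Both phrases have the same opening (α) and the same cadence (perfect authentic cadence): the second is a restatement, not a consequent, so this is a repeated phrase rather than a period.

repeated phrase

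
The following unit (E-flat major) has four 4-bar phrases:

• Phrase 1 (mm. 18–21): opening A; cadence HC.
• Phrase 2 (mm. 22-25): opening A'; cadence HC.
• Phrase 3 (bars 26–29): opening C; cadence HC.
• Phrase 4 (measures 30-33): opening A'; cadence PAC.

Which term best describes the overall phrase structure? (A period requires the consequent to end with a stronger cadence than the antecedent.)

contrasting double period

Four phrases in two halves: the first half (measures 18–25) ends with a half cadence, the second (mm. 26–33) with a perfect authentic cadence — a large antecedent–consequent pair, i.e. a double period.
Phrase 3 begins with different material from phrase 1, making it contrasting.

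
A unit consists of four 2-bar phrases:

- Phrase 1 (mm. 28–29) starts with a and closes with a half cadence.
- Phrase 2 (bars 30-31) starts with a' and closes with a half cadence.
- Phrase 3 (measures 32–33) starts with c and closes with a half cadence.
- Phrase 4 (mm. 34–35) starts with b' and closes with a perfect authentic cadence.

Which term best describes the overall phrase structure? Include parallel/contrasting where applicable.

Four phrases in two halves: the first half (bars 28-31) ends with a half cadence, the second (measures 32–35) with a perfect authentic cadence — a large antecedent–consequent pair, i.e. a double period.
Phrase 3 begins with different material from phrase 1, making it contrasting.

contrasting double period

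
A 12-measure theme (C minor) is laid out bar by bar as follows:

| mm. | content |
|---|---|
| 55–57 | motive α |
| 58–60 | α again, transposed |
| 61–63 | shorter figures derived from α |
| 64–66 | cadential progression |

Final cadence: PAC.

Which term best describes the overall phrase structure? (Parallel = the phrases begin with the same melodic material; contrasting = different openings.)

sentence

Basic idea (bars 55–57) + its repetition (mm. 58-60) form the presentation; fragmentation and cadence (mm. 61–66) form the continuation — the 12-bar whole is a sentence.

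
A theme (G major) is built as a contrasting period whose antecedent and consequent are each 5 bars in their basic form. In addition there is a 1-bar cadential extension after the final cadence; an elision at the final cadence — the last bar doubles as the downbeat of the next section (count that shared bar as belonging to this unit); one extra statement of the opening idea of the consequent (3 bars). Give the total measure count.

14 measures

Basic contrasting period: 5 + 5 = 10 bars.
10 (basic form) + 1 (cadential extension) + 3 (extra statement) = 14.
The elision shares a bar with the next section but does not change this unit's count.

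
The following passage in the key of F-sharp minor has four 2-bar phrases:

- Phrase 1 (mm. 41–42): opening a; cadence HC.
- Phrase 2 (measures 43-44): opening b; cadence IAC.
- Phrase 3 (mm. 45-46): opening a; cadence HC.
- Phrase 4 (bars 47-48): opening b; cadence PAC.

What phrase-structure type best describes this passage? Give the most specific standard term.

parallel double period

Four phrases in two halves: the first half (bars 41–44) ends with an imperfect authentic cadence, the second (measures 45–48) with a perfect authentic cadence — a large antecedent–consequent pair, i.e. a double period.
Phrase 3 begins with the same material as phrase 1, making it parallel.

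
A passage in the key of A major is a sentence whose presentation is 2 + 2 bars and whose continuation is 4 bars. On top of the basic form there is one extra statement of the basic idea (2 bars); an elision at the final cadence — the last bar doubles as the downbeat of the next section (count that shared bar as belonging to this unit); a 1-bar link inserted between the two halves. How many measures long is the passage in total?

11 measures

Basic sentence: 2 + 2 + 4 = 8 bars.
8 (basic form) + 2 (extra statement) + 1 (link) = 11.
The elision shares a bar with the next section but does not change this unit's count.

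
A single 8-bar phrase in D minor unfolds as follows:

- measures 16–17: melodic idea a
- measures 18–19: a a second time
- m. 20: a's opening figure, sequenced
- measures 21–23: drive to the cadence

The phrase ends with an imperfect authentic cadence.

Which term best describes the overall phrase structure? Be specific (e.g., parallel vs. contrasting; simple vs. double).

Basic idea (bars 16–17) + its repetition (mm. 18–19) form the presentation; fragmentation and cadence (mm. 20–23) form the continuation — the 8-bar whole is a sentence.

sentence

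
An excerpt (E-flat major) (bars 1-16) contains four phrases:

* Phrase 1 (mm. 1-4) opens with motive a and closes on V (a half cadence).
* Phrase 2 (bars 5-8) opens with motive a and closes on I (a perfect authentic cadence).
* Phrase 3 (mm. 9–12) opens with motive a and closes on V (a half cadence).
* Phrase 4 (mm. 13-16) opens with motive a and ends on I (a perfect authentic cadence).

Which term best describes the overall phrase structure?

repeated period

The cadence pattern HC–PAC–HC–PAC is weak–strong twice, and phrases 3–4 restate phrases 1–2: a period heard twice, not a double period (which would end weakly at phrase 2).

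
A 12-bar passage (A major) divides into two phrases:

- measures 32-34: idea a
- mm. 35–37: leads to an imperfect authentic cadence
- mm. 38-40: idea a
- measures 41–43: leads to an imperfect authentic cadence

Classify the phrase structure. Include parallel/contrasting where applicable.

repeated phrase

Both phrases have the same opening (a) and the same cadence (imperfect authentic cadence): the second is a restatement, not a consequent, so this is a repeated phrase rather than a period.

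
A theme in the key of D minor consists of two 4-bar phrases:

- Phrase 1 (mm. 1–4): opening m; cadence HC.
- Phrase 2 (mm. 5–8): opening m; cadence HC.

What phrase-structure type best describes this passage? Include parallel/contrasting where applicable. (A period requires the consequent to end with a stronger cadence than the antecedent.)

repeated phrase

Both phrases have the same opening (m) and the same cadence (half cadence): the second is a restatement, not a consequent, so this is a repeated phrase rather than a period.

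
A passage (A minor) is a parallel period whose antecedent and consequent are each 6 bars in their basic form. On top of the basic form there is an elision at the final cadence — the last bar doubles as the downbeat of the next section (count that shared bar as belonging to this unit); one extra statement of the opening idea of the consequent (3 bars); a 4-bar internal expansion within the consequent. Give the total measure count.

19 measures

Basic parallel period: 6 + 6 = 12 bars.
12 (basic form) + 3 (extra statement) + 4 (internal expansion) = 19.
The elision shares a bar with the next section but does not change this unit's count.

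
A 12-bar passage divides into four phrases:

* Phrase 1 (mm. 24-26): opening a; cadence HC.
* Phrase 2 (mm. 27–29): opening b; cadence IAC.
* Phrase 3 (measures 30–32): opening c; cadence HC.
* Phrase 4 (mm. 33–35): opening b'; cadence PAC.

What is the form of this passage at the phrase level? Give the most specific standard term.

contrasting double period

Four phrases in two halves: the first half (bars 24-29) ends with an imperfect authentic cadence, the second (measures 30–35) with a perfect authentic cadence — a large antecedent–consequent pair, i.e. a double period.
Phrase 3 begins with different material from phrase 1, making it contrasting.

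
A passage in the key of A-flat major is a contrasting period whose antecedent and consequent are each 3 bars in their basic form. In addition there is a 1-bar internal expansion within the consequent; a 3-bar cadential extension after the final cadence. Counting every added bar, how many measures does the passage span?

10 measures

Basic contrasting period: 3 + 3 = 6 bars.
6 (basic form) + 1 (internal expansion) + 3 (cadential extension) = 10.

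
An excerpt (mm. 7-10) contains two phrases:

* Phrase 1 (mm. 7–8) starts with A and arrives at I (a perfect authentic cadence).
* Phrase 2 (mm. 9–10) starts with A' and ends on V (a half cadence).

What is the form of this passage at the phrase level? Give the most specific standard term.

phrase group

The second phrase closes with a half cadence, which is not stronger than the first phrase's perfect authentic cadence; without a weak→strong cadential pair there is no antecedent–consequent relationship, so this is a phrase group rather than a period.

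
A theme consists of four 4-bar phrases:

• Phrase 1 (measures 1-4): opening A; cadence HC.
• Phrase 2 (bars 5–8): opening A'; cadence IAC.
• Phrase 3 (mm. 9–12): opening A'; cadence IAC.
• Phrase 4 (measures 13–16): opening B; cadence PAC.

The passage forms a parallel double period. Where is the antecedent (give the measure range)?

In a double period the four phrases pair into a large antecedent (phrases 1–2, ending imperfect authentic cadence) and a large consequent (phrases 3–4, ending perfect authentic cadence). The antecedent spans mm. 1–8.

measures 1–8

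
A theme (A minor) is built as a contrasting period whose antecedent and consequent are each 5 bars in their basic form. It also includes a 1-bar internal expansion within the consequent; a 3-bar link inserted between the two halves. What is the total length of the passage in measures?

14 measures

Basic contrasting period: 5 + 5 = 10 bars.
10 (basic form) + 1 (internal expansion) + 3 (link) = 14.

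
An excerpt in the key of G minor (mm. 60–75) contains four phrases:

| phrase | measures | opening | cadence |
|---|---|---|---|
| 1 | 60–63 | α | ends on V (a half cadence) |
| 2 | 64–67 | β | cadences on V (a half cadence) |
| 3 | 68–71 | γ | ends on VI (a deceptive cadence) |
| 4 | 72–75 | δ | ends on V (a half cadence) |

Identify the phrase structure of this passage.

phrase group

Phrase 4 ends with a half cadence, no stronger than phrase 2's half cadence, so the four phrases do not form a double period; nor do phrases 3–4 duplicate 1–2, so it is not a repeated period. With no phrase reaching a conclusive cadence, the passage is a phrase group.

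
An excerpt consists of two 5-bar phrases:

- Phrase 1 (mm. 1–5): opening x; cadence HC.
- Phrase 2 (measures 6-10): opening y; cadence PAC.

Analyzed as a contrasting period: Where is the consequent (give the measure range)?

The antecedent is the phrase ending with the weaker cadence (half cadence, phrase 1) and the consequent the one ending more conclusively (perfect authentic cadence, phrase 2); the consequent is mm. 6-10.

measures 6–10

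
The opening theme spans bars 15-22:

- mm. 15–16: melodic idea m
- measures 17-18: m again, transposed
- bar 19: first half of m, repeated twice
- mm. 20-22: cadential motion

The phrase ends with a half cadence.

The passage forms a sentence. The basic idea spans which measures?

measures 15–16

The presentation of a sentence is the basic idea (measures 15–16) plus its repetition (mm. 17–18); the basic idea is therefore bars 15–16.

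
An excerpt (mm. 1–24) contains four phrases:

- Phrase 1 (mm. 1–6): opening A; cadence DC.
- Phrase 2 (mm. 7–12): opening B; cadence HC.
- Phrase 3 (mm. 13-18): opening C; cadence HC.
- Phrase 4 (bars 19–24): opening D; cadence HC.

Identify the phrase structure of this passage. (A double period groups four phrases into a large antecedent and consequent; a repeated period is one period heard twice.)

phrase group

Phrase 4 ends with a half cadence, no stronger than phrase 2's half cadence, so the four phrases do not form a double period; nor do phrases 3–4 duplicate 1–2, so it is not a repeated period. With no phrase reaching a conclusive cadence, the passage is a phrase group.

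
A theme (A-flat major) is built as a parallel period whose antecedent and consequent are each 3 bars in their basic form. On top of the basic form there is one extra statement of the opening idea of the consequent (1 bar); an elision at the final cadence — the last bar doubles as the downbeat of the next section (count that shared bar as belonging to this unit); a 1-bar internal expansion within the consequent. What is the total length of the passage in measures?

Basic parallel period: 3 + 3 = 6 bars.
6 (basic form) + 1 (extra statement) + 1 (internal expansion) = 8.
The elision shares a bar with the next section but does not change this unit's count.

8 measures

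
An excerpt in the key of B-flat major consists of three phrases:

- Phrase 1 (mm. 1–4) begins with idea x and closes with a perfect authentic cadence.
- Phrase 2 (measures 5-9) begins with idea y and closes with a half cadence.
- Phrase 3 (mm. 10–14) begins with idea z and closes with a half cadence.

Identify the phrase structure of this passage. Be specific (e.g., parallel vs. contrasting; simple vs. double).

phrase group

The final phrase closes with a half cadence, which is not stronger than the preceding half cadence; the 3 phrases lack an overall antecedent–consequent design and so form a phrase group.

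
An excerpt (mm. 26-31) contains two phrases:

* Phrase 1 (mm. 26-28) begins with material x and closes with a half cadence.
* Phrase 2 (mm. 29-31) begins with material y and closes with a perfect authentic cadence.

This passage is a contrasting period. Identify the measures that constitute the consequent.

The antecedent is the phrase ending with the weaker cadence (half cadence, phrase 1) and the consequent the one ending more conclusively (perfect authentic cadence, phrase 2); the consequent is mm. 29–31.

measures 29–31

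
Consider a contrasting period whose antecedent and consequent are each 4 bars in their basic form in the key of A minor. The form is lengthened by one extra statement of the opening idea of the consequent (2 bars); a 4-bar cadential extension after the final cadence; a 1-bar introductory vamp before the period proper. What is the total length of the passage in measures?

Basic contrasting period: 4 + 4 = 8 bars.
8 (basic form) + 2 (extra statement) + 4 (cadential extension) + 1 (introduction) = 15.

15 measures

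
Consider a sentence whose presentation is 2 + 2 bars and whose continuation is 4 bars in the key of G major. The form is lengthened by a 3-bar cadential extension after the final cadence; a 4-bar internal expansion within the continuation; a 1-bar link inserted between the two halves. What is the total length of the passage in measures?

16 measures

Basic sentence: 2 + 2 + 4 = 8 bars.
8 (basic form) + 3 (cadential extension) + 4 (internal expansion) + 1 (link) = 16.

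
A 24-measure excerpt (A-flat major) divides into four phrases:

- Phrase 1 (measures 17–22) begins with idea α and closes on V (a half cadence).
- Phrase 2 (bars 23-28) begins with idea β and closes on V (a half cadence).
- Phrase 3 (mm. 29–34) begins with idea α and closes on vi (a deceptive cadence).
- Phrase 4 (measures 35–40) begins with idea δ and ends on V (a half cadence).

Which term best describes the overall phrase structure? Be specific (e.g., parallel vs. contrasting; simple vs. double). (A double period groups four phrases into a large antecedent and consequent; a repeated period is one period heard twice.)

Phrase 4 ends with a half cadence, no stronger than phrase 2's half cadence, so the four phrases do not form a double period; nor do phrases 3–4 duplicate 1–2, so it is not a repeated period. With no phrase reaching a conclusive cadence, the passage is a phrase group.

phrase group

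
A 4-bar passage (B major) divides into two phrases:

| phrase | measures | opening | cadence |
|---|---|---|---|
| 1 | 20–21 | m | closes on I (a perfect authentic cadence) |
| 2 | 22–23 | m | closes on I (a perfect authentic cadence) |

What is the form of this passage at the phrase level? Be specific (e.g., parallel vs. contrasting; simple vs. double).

repeated phrase

Both phrases have the same opening (m) and the same cadence (perfect authentic cadence): the second is a restatement, not a consequent, so this is a repeated phrase rather than a period.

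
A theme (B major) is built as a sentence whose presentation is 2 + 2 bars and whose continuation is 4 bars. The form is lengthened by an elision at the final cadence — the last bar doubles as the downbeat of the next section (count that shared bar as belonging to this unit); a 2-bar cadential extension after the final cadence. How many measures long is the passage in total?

Basic sentence: 2 + 2 + 4 = 8 bars.
8 (basic form) + 2 (cadential extension) = 10.
The elision shares a bar with the next section but does not change this unit's count.

10 measures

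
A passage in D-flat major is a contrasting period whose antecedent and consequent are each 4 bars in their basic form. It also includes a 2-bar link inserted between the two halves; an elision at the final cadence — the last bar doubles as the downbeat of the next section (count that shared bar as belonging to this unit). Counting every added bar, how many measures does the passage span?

Basic contrasting period: 4 + 4 = 8 bars.
8 (basic form) + 2 (link) = 10.
The elision shares a bar with the next section but does not change this unit's count.

10 measures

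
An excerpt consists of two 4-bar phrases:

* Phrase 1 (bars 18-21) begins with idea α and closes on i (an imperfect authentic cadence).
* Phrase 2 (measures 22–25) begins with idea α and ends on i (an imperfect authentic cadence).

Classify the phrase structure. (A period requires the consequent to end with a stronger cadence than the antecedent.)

Both phrases have the same opening (α) and the same cadence (imperfect authentic cadence): the second is a restatement, not a consequent, so this is a repeated phrase rather than a period.

repeated phrase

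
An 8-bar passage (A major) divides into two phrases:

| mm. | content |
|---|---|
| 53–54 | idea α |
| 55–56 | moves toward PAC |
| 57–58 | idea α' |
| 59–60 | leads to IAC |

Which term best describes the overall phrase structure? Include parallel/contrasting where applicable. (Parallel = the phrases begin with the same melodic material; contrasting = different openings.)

The second phrase closes with an imperfect authentic cadence, which is not stronger than the first phrase's perfect authentic cadence; without a weak→strong cadential pair there is no antecedent–consequent relationship, so this is a phrase group rather than a period.

phrase group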